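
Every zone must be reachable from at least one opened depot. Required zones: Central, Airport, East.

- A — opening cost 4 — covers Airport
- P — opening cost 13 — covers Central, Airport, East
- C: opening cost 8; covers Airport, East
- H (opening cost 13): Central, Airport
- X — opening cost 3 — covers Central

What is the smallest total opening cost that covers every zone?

11

The greedy cost-per-new-zone heuristic would pick X, A, and C for 15, but a cheaper cover exists.
Choose C and X: together they cover Central, Airport, East — every zone.
Total opening cost: 8 + 3 = 11.
No cover costs less than 11.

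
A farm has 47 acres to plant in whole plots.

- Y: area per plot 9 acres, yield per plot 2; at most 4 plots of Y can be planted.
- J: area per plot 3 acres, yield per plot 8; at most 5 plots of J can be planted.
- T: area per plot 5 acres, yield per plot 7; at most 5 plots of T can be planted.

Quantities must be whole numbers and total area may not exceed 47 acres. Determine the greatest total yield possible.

Take 5×J and 5×T: area 40 ≤ 47, yield 5·8 + 5·7 = 75.
J has the best ratio (8/3) and is taken to its limit of 5; remaining capacity is filled optimally with the others.

75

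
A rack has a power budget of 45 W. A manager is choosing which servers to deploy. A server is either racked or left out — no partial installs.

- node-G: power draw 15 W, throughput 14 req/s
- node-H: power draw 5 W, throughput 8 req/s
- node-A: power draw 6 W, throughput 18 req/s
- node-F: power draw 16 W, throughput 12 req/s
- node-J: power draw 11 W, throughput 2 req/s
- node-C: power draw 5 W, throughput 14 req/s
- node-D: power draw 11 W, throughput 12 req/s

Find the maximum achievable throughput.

66

This is a 0-1 knapsack instance.
Allowing fractional choices, the relaxed optimum would be about 68.2, but servers are indivisible.
node-H + node-A + node-F + node-C + node-D: power draw 5 + 6 + 16 + 5 + 11 = 43 ≤ 45, throughput 8 + 18 + 12 + 14 + 12 = 64.
node-G + node-H + node-A + node-C + node-D: power draw 15 + 5 + 6 + 5 + 11 = 42 ≤ 45, throughput 14 + 8 + 18 + 14 + 12 = 66.
Best is node-G, node-H, node-A, node-C, and node-D with total throughput 66.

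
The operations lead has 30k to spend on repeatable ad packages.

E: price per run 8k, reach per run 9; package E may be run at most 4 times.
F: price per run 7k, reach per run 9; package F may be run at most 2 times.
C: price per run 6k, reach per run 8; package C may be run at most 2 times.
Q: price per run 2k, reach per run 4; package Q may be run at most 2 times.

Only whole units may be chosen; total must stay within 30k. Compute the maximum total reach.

42

Take 2×F, 2×C, and 2×Q: price 30 ≤ 30, reach 2·9 + 2·8 + 2·4 = 42.
Q has the best ratio (4/2) and is taken to its limit of 2; remaining capacity is filled optimally with the others.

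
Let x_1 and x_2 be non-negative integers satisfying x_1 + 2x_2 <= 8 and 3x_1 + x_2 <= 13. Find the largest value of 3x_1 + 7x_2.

(x_1,x_2)=(0,4): 1·0+2·4=8≤8, 3·0+1·4=4≤13, objective 28.
(x_1,x_2)=(1,3): 1·1+2·3=7≤8, 3·1+1·3=6≤13, objective 24.
The best lattice point is (0,4), giving 28.

28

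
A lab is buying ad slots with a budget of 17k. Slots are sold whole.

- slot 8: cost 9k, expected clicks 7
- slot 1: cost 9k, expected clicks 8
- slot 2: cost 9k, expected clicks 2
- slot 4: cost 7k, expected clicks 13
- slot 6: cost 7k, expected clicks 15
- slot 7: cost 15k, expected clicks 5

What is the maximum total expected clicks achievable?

slot 1 + slot 6: cost 9 + 7 = 16 ≤ 17, expected clicks 8 + 15 = 23.
slot 4 + slot 6: cost 7 + 7 = 14 ≤ 17, expected clicks 13 + 15 = 28.
slot 8 + slot 6: cost 9 + 7 = 16 ≤ 17, expected clicks 7 + 15 = 22.
Best is slot 4 and slot 6 with total expected clicks 28.

28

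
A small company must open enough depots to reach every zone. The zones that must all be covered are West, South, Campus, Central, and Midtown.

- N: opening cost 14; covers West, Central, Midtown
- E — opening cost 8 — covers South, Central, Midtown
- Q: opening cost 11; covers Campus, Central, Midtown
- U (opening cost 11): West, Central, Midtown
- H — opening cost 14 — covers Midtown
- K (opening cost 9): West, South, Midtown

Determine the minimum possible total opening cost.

This is an integer covering problem.
The greedy cost-per-new-zone heuristic would pick E, K, and Q for 28, but a cheaper cover exists.
Choose Q and K: together they cover West, South, Campus, Central, Midtown — every zone.
Total opening cost: 11 + 9 = 20.
No cover costs less than 20.

20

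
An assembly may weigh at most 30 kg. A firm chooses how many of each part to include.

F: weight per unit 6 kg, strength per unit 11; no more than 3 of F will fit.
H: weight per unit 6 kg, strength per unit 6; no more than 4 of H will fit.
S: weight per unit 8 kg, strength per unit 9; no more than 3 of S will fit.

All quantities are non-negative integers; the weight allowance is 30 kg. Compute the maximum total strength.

Take 3×F and 2×H: weight 30 ≤ 30, strength 3·11 + 2·6 = 45.
F has the best ratio (11/6) and is taken to its limit of 3; remaining capacity is filled optimally with the others.

45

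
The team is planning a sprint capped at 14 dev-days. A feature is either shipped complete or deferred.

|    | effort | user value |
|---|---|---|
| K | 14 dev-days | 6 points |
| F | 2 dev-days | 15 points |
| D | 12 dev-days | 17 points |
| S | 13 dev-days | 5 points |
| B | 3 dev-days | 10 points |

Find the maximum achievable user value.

Take F and D: effort 2 + 12 = 14 ≤ 14, user value 15 + 17 = 32.
No other feasible combination does better.

32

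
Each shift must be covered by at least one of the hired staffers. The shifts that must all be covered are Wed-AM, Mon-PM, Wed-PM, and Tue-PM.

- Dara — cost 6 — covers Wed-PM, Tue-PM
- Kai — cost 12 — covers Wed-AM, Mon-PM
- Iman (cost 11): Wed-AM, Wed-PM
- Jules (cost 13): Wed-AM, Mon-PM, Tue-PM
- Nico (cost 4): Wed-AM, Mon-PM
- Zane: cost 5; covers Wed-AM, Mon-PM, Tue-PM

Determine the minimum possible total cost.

10

This is an integer covering problem.
The greedy cost-per-new-shift heuristic would pick Zane and Dara for 11, but a cheaper cover exists.
Choose Dara and Nico: together they cover Wed-AM, Mon-PM, Wed-PM, Tue-PM — every shift.
Total cost: 6 + 4 = 10.
No cover costs less than 10.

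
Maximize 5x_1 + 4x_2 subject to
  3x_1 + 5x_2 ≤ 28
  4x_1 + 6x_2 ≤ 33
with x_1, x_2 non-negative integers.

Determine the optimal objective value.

Relaxing integrality, the LP optimum is 41.25 at (x_1,x_2) = (8.25, 0), which is not an integer point.
(x_1,x_2)=(8,0) is feasible, giving 40.
(x_1,x_2)=(7,0) is feasible, giving 35.
The best lattice point is (8,0), giving 40.

40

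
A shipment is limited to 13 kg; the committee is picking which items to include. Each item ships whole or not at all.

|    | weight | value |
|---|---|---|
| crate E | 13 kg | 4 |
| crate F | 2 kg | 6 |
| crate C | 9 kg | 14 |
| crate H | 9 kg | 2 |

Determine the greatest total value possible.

This is a 0-1 knapsack instance.
crate F + crate H: weight 2 + 9 = 11 ≤ 13, value 6 + 2 = 8.
crate C: weight 9 ≤ 13, value 14.
crate F + crate C: weight 2 + 9 = 11 ≤ 13, value 6 + 14 = 20.
Best is crate F and crate C with total value 20.

20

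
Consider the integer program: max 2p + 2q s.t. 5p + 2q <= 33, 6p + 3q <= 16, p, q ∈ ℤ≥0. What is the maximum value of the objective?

10

The continuous relaxation peaks at (0, 5.33) with value 10.67; rounding to a feasible lattice point costs some objective.
(p,q)=(0,5) is feasible, giving 10.
(p,q)=(0,4) is feasible, giving 8.
Maximum is 10 at (p,q)=(0,5).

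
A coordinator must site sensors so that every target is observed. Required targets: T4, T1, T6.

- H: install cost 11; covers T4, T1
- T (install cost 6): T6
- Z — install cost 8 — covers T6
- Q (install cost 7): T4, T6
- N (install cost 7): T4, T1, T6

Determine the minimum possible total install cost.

N alone covers T4, T1, T6 — every target.
Total install cost: 7.
No cover costs less than 7.

7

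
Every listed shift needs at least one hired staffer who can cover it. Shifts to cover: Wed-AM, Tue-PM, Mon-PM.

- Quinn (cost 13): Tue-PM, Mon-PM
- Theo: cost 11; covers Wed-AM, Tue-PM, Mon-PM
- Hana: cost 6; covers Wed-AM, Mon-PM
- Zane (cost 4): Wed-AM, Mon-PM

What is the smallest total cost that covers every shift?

11

Theo alone covers Wed-AM, Tue-PM, Mon-PM — every shift.
Total cost: 11.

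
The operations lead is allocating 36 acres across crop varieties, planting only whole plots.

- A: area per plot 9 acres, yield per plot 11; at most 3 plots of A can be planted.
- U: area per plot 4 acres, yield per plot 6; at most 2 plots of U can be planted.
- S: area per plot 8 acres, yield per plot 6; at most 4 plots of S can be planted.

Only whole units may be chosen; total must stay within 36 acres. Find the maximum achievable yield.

U has the best ratio (6/4); taking only U gives at most 2×6 = 12 (stopped by the supply cap of 2).
Mixing does better — 3×A and 2×U: area 35 ≤ 36, yield 3·11 + 2·6 = 45.

45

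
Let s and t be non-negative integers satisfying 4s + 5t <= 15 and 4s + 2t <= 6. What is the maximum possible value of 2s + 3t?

(s,t)=(0,3): 4·0+5·3=15≤15, 4·0+2·3=6≤6, objective 9.
(s,t)=(0,2): 4·0+5·2=10≤15, 4·0+2·2=4≤6, objective 6.
No feasible integer point exceeds 9.

9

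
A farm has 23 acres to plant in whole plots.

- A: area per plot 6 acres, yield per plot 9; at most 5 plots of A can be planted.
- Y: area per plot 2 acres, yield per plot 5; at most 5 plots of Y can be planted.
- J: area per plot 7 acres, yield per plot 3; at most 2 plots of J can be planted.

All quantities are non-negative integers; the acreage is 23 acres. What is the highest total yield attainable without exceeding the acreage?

43

2×A and 4×Y: area 20 ≤ 23, yield 2·9 + 4·5 = 38.
2×A and 5×Y: area 22 ≤ 23, yield 2·9 + 5·5 = 43.
Best is 43.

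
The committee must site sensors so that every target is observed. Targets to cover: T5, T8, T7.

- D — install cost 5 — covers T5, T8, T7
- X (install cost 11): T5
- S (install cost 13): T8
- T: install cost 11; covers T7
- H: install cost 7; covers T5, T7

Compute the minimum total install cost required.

5

D alone covers T5, T8, T7 — every target.
Total install cost: 5.
No cover costs less than 5.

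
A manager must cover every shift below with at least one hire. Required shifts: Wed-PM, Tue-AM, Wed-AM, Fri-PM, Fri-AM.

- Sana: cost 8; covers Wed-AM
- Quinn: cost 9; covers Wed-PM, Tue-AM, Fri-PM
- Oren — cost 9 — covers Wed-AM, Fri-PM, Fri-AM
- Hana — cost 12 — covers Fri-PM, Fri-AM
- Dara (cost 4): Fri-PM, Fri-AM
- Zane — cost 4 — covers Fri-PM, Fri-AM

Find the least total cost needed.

18

The greedy cost-per-new-shift heuristic would pick Dara, Quinn, and Sana for 21, but a cheaper cover exists.
Choose Quinn and Oren: together they cover Wed-PM, Tue-AM, Wed-AM, Fri-PM, Fri-AM — every shift.
Total cost: 9 + 9 = 18.
No cover costs less than 18.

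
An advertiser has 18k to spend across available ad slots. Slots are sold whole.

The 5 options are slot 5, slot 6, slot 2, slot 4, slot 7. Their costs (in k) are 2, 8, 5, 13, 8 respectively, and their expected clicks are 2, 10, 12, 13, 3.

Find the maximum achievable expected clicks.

Allowing fractional choices, the relaxed optimum would be about 27.0, but ad slots are indivisible.
slot 6 + slot 2: cost 8 + 5 = 13 ≤ 18, expected clicks 10 + 12 = 22.
slot 2 + slot 4: cost 5 + 13 = 18 ≤ 18, expected clicks 12 + 13 = 25.
slot 5 + slot 6 + slot 2: cost 2 + 8 + 5 = 15 ≤ 18, expected clicks 2 + 10 + 12 = 24.
Best is slot 2 and slot 4 with total expected clicks 25.

25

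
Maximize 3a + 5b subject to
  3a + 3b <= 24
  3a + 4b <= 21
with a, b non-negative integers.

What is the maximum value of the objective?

The continuous relaxation peaks at (0, 5.25) with value 26.25; rounding to a feasible lattice point costs some objective.
(a,b)=(0,5): 3·0+3·5=15≤24, 3·0+4·5=20≤21, objective 25.
(a,b)=(1,4): 3·1+3·4=15≤24, 3·1+4·4=19≤21, objective 23.
(a,b)=(0,4): 3·0+3·4=12≤24, 3·0+4·4=16≤21, objective 20.
Maximum is 25 at (a,b)=(0,5).

25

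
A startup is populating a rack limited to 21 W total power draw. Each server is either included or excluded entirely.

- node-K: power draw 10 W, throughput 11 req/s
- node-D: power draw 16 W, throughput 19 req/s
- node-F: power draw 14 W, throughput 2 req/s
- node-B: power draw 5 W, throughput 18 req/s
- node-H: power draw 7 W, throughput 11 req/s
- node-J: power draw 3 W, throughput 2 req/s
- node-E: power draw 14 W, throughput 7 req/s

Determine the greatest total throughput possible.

37

Treat it as a binary knapsack problem.
Take node-D and node-B: power draw 16 + 5 = 21 ≤ 21, throughput 19 + 18 = 37.
No other feasible combination does better.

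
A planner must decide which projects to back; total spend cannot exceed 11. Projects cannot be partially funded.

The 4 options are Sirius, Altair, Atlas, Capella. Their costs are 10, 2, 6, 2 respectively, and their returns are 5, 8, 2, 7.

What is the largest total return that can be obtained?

17

Altair + Atlas: cost 2 + 6 = 8 ≤ 11, return 8 + 2 = 10.
Altair + Capella: cost 2 + 2 = 4 ≤ 11, return 8 + 7 = 15.
Altair + Atlas + Capella: cost 2 + 6 + 2 = 10 ≤ 11, return 8 + 2 + 7 = 17.
Best is Altair, Atlas, and Capella with total return 17.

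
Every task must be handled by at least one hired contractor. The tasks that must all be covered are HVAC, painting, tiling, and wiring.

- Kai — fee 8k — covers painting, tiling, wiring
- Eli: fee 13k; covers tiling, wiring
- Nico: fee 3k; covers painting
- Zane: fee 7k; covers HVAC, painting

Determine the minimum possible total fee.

15

Choose Kai and Zane: together they cover HVAC, painting, tiling, wiring — every task.
Total fee: 8 + 7 = 15.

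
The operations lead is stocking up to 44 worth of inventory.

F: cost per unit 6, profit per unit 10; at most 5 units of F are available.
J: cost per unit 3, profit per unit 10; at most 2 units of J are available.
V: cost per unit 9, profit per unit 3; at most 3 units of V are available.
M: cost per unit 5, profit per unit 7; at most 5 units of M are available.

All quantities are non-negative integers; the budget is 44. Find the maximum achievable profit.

J has the best ratio (10/3); taking only J gives at most 2×10 = 20 (stopped by the supply cap of 2).
Mixing does better — 3×F, 2×J, and 4×M: cost 44 ≤ 44, profit 3·10 + 2·10 + 4·7 = 78.

78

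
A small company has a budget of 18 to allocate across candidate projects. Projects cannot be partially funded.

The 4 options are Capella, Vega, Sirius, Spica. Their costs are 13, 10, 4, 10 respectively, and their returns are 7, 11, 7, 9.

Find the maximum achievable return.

Take Vega and Sirius: cost 10 + 4 = 14 ≤ 18, return 11 + 7 = 18.
No other feasible combination does better.

18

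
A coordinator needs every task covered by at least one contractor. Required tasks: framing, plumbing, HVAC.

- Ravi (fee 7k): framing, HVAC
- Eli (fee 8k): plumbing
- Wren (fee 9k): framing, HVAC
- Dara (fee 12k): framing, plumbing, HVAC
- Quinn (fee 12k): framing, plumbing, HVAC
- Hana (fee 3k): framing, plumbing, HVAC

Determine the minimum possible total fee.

This is a weighted set-cover instance.
Hana alone covers framing, plumbing, HVAC — every task.
Total fee: 3.
No cover costs less than 3.

3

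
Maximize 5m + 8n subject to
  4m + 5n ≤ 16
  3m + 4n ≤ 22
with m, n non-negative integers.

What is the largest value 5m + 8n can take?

(m,n)=(0,3): 4·0+5·3=15≤16, 3·0+4·3=12≤22, objective 24.
(m,n)=(1,2): 4·1+5·2=14≤16, 3·1+4·2=11≤22, objective 21.
(m,n)=(0,2): 4·0+5·2=10≤16, 3·0+4·2=8≤22, objective 16.
The best lattice point is (0,3), giving 24.

24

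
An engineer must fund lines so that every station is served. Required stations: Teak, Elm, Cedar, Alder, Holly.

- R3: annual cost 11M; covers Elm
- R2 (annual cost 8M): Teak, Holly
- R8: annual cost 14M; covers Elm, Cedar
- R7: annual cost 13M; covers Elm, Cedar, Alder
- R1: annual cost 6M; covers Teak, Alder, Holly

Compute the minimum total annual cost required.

19

Choose R7 and R1: together they cover Teak, Elm, Cedar, Alder, Holly — every station.
Total annual cost: 13 + 6 = 19.
No cover costs less than 19.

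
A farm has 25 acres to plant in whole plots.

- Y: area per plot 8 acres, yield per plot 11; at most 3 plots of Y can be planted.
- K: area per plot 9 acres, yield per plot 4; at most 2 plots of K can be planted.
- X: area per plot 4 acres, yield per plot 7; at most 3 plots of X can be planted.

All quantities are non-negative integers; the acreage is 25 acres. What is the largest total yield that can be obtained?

2×Y and 2×X: area 24 ≤ 25, yield 2·11 + 2·7 = 36.
3×Y: area 24 ≤ 25, yield 3·11 = 33.
Best is 36.

36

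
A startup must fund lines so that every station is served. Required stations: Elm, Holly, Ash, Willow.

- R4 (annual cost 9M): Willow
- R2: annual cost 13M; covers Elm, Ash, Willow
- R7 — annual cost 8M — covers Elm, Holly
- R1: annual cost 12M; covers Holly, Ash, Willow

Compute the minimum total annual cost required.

Choose R7 and R1: together they cover Elm, Holly, Ash, Willow — every station.
Total annual cost: 8 + 12 = 20.
No cover costs less than 20.

20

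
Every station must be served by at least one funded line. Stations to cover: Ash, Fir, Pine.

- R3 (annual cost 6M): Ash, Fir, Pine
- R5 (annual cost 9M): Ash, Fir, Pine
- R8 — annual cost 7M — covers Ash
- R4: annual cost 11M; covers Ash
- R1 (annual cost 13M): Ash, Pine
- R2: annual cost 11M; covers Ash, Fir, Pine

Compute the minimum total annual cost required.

6

R3 alone covers Ash, Fir, Pine — every station.
Total annual cost: 6.
No cover costs less than 6.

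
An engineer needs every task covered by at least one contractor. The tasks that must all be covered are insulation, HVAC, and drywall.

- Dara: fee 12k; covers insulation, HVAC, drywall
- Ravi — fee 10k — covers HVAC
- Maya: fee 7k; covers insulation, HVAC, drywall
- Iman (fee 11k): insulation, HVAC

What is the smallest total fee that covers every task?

7

Maya alone covers insulation, HVAC, drywall — every task.
Total fee: 7.
No cover costs less than 7.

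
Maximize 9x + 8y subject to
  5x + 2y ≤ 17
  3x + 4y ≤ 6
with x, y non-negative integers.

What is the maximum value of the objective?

18

(x,y)=(2,0): 5·2+2·0=10≤17, 3·2+4·0=6≤6, objective 18.
(x,y)=(1,0): 5·1+2·0=5≤17, 3·1+4·0=3≤6, objective 9.
No feasible integer point exceeds 18.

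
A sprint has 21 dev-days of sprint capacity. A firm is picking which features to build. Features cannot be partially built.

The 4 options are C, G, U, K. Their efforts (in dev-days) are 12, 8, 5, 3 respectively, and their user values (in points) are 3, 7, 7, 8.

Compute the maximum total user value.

22

Take G, U, and K: effort 8 + 5 + 3 = 16 ≤ 21, user value 7 + 7 + 8 = 22.
No other feasible combination does better.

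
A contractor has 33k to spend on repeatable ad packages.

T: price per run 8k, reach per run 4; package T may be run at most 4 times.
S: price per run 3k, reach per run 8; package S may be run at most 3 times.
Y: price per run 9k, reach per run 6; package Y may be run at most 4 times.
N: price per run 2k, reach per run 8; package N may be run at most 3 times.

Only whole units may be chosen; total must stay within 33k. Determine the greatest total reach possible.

N has the best ratio (8/2); taking only N gives at most 3×8 = 24 (stopped by the supply cap of 3).
Mixing does better — 3×S, 2×Y, and 3×N: price 33 ≤ 33, reach 3·8 + 2·6 + 3·8 = 60.

60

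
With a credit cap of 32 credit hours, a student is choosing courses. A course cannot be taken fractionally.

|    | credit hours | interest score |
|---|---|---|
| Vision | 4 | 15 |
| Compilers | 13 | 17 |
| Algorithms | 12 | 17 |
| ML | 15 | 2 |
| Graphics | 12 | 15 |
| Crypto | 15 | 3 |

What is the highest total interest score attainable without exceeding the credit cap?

49

Allowing fractional choices, the relaxed optimum would be about 52.8, but courses are indivisible.
Vision + Algorithms + Graphics: credit hours 4 + 12 + 12 = 28 ≤ 32, interest score 15 + 17 + 15 = 47.
Vision + Compilers + Graphics: credit hours 4 + 13 + 12 = 29 ≤ 32, interest score 15 + 17 + 15 = 47.
Vision + Compilers + Algorithms: credit hours 4 + 13 + 12 = 29 ≤ 32, interest score 15 + 17 + 17 = 49.
Best is Vision, Compilers, and Algorithms with total interest score 49.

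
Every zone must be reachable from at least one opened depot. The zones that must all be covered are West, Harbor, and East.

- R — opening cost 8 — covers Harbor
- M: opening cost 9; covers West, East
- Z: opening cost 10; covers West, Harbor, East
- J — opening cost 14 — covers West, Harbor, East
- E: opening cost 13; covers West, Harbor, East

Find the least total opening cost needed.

10

Z alone covers West, Harbor, East — every zone.
Total opening cost: 10.
No cover costs less than 10.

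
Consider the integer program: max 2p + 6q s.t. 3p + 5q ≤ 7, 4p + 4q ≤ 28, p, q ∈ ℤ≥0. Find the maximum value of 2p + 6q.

Relaxing integrality, the LP optimum is 8.40 at (p,q) = (0, 1.4), which is not an integer point.
(p,q)=(0,1): 3·0+5·1=5≤7, 4·0+4·1=4≤28, objective 6.
(p,q)=(1,0): 3·1+5·0=3≤7, 4·1+4·0=4≤28, objective 2.
(p,q)=(0,0): 3·0+5·0=0≤7, 4·0+4·0=0≤28, objective 0.
Maximum is 6 at (p,q)=(0,1).

6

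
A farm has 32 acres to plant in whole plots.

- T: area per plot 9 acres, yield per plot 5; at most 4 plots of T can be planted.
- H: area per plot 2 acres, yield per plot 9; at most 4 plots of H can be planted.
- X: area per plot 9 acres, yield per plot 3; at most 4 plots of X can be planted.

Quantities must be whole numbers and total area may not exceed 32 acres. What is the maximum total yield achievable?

46

This is a bounded integer knapsack.
H has the best ratio (9/2); taking only H gives at most 4×9 = 36 (stopped by the supply cap of 4).
Mixing does better — 2×T and 4×H: area 26 ≤ 32, yield 2·5 + 4·9 = 46.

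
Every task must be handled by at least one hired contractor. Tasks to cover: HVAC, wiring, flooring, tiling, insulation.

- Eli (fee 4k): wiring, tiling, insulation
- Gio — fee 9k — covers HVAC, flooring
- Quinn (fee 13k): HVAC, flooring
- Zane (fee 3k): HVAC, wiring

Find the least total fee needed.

This is a weighted set-cover instance.
Choose Eli and Gio: together they cover HVAC, wiring, flooring, tiling, insulation — every task.
Total fee: 4 + 9 = 13.

13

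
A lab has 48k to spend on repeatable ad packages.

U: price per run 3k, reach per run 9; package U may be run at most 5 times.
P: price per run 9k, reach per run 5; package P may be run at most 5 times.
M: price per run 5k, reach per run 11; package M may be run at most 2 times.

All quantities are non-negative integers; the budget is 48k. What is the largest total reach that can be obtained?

U has the best ratio (9/3); taking only U gives at most 5×9 = 45 (stopped by the supply cap of 5).
Mixing does better — 5×U, 2×P, and 2×M: price 43 ≤ 48, reach 5·9 + 2·5 + 2·11 = 77.

77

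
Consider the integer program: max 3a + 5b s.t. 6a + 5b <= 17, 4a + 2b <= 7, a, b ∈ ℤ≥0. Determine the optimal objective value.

15

(a,b)=(0,3): 6·0+5·3=15≤17, 4·0+2·3=6≤7, objective 15.
(a,b)=(0,2): 6·0+5·2=10≤17, 4·0+2·2=4≤7, objective 10.
The best lattice point is (0,3), giving 15.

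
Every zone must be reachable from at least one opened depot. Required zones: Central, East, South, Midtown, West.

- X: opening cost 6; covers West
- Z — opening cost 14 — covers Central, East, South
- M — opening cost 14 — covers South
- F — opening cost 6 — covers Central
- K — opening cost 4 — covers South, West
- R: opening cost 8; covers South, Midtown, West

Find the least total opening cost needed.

The greedy cost-per-new-zone heuristic would pick K, F, R, and Z for 32, but a cheaper cover exists.
Choose Z and R: together they cover Central, East, South, Midtown, West — every zone.
Total opening cost: 14 + 8 = 22.
No cover costs less than 22.

22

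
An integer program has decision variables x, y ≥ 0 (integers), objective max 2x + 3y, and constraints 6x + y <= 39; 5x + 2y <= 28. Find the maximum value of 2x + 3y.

(x,y)=(0,14): 6·0+1·14=14≤39, 5·0+2·14=28≤28, objective 42.
(x,y)=(0,13): 6·0+1·13=13≤39, 5·0+2·13=26≤28, objective 39.
No feasible integer point exceeds 42.

42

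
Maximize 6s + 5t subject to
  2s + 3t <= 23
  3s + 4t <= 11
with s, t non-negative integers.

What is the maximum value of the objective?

Relaxing integrality, the LP optimum is 22.00 at (s,t) = (3.67, 0), which is not an integer point.
(s,t)=(3,0): 2·3+3·0=6≤23, 3·3+4·0=9≤11, objective 18.
(s,t)=(2,1): 2·2+3·1=7≤23, 3·2+4·1=10≤11, objective 17.
(s,t)=(2,0): 2·2+3·0=4≤23, 3·2+4·0=6≤11, objective 12.
No feasible integer point exceeds 18.

18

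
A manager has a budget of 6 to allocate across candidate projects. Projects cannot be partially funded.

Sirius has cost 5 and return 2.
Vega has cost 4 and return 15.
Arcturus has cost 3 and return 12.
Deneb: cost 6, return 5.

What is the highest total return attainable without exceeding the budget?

15

Take Vega: cost 4 ≤ 6, return 15.
No other feasible combination does better.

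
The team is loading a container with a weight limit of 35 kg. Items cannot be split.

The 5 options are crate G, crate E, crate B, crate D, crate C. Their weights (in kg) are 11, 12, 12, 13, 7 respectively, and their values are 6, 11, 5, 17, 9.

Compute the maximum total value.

Allowing fractional choices, the relaxed optimum would be about 38.6, but items are indivisible.
crate G + crate D + crate C: weight 11 + 13 + 7 = 31 ≤ 35, value 6 + 17 + 9 = 32.
crate E + crate D + crate C: weight 12 + 13 + 7 = 32 ≤ 35, value 11 + 17 + 9 = 37.
Best is crate E, crate D, and crate C with total value 37.

37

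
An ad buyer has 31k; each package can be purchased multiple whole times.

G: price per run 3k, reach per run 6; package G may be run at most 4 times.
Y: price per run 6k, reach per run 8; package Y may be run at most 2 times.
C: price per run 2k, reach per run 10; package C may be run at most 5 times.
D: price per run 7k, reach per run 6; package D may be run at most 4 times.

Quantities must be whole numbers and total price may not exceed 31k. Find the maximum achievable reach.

C has the best ratio (10/2); taking only C gives at most 5×10 = 50 (stopped by the supply cap of 5).
Mixing does better — 3×G, 2×Y, and 5×C: price 31 ≤ 31, reach 3·6 + 2·8 + 5·10 = 84.

84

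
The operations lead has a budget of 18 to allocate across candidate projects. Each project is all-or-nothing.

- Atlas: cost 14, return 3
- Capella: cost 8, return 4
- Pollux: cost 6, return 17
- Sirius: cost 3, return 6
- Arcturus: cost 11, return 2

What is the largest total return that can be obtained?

27

Capella + Pollux + Sirius: cost 8 + 6 + 3 = 17 ≤ 18, return 4 + 17 + 6 = 27.
Pollux + Sirius: cost 6 + 3 = 9 ≤ 18, return 17 + 6 = 23.
Best is Capella, Pollux, and Sirius with total return 27.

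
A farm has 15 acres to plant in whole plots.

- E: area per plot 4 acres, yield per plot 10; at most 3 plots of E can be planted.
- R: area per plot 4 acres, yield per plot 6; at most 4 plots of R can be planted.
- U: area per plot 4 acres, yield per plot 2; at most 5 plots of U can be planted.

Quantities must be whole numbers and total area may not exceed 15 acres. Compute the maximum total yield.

E has the best ratio (10/4); taking only E gives at most 3×10 = 30 (stopped by the area limit).
Optimal: 3×E: area 12 ≤ 15, yield 3·10 = 30.

30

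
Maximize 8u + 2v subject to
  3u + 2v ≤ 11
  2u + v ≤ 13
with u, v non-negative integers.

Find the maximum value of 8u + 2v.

(u,v)=(3,1): 3·3+2·1=11≤11, 2·3+1·1=7≤13, objective 26.
(u,v)=(3,0): 3·3+2·0=9≤11, 2·3+1·0=6≤13, objective 24.
(u,v)=(2,2): 3·2+2·2=10≤11, 2·2+1·2=6≤13, objective 20.
The best lattice point is (3,1), giving 26.

26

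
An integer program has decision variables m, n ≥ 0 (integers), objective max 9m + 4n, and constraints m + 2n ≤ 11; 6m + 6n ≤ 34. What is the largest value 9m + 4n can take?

45

(m,n)=(5,0): 1·5+2·0=5≤11, 6·5+6·0=30≤34, objective 45.
(m,n)=(4,1): 1·4+2·1=6≤11, 6·4+6·1=30≤34, objective 40.
The best lattice point is (5,0), giving 45.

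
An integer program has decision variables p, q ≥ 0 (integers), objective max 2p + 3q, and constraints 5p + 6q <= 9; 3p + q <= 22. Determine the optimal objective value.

The continuous relaxation peaks at (0, 1.5) with value 4.50; rounding to a feasible lattice point costs some objective.
(p,q)=(0,1): 5·0+6·1=6≤9, 3·0+1·1=1≤22, objective 3.
(p,q)=(1,0): 5·1+6·0=5≤9, 3·1+1·0=3≤22, objective 2.
(p,q)=(0,0): 5·0+6·0=0≤9, 3·0+1·0=0≤22, objective 0.
The best lattice point is (0,1), giving 3.

3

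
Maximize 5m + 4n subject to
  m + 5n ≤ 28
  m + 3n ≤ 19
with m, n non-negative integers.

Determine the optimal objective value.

95

(m,n)=(19,0): 1·19+5·0=19≤28, 1·19+3·0=19≤19, objective 95.
(m,n)=(18,0): 1·18+5·0=18≤28, 1·18+3·0=18≤19, objective 90.
No feasible integer point exceeds 95.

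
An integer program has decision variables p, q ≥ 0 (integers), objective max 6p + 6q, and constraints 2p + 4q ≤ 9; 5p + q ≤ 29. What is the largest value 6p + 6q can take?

Relaxing integrality, the LP optimum is 27.00 at (p,q) = (4.5, 0), which is not an integer point.
(p,q)=(4,0): 2·4+4·0=8≤9, 5·4+1·0=20≤29, objective 24.
(p,q)=(3,0): 2·3+4·0=6≤9, 5·3+1·0=15≤29, objective 18.
Maximum is 24 at (p,q)=(4,0).

24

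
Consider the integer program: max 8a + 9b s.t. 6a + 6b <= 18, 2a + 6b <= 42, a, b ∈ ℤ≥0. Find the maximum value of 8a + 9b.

(a,b)=(0,3): 6·0+6·3=18≤18, 2·0+6·3=18≤42, objective 27.
(a,b)=(1,2): 6·1+6·2=18≤18, 2·1+6·2=14≤42, objective 26.
(a,b)=(0,2): 6·0+6·2=12≤18, 2·0+6·2=12≤42, objective 18.
No feasible integer point exceeds 27.

27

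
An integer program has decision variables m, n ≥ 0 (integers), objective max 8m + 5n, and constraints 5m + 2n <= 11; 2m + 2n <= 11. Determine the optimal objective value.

25

(m,n)=(0,5) is feasible, giving 25.
(m,n)=(0,4) is feasible, giving 20.
Maximum is 25 at (m,n)=(0,5).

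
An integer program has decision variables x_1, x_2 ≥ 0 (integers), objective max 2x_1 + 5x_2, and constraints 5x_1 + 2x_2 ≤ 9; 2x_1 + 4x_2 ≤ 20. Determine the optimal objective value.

20

Relaxing integrality, the LP optimum is 22.50 at (x_1,x_2) = (0, 4.5), which is not an integer point.
(x_1,x_2)=(0,4): 5·0+2·4=8≤9, 2·0+4·4=16≤20, objective 20.
(x_1,x_2)=(0,3): 5·0+2·3=6≤9, 2·0+4·3=12≤20, objective 15.
Maximum is 20 at (x_1,x_2)=(0,4).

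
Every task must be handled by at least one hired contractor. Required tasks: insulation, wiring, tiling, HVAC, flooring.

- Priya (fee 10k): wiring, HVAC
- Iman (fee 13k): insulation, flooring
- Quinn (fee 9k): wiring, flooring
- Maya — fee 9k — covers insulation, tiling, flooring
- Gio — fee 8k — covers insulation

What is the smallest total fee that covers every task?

Choose Priya and Maya: together they cover insulation, wiring, tiling, HVAC, flooring — every task.
Total fee: 10 + 9 = 19.
No cover costs less than 19.

19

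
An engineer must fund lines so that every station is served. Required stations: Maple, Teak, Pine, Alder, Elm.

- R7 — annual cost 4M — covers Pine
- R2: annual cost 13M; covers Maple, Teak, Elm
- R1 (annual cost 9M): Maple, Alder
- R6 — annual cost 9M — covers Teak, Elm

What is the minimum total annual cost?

22

This is a weighted set-cover instance.
The greedy cost-per-new-station heuristic would pick R7, R2, and R1 for 26, but a cheaper cover exists.
Choose R7, R1, and R6: together they cover Maple, Teak, Pine, Alder, Elm — every station.
Total annual cost: 4 + 9 + 9 = 22.
No cover costs less than 22.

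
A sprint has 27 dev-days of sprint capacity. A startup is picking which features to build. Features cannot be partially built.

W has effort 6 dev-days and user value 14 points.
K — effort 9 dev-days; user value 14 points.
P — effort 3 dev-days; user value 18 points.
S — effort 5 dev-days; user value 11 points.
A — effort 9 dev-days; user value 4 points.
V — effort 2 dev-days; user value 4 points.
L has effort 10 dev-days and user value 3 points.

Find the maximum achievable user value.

This is a 0-1 knapsack instance.
W + P + S + A + V: effort 6 + 3 + 5 + 9 + 2 = 25 ≤ 27, user value 14 + 18 + 11 + 4 + 4 = 51.
W + K + P + S + V: effort 6 + 9 + 3 + 5 + 2 = 25 ≤ 27, user value 14 + 14 + 18 + 11 + 4 = 61.
W + K + P + S: effort 6 + 9 + 3 + 5 = 23 ≤ 27, user value 14 + 14 + 18 + 11 = 57.
Best is W, K, P, S, and V with total user value 61.

61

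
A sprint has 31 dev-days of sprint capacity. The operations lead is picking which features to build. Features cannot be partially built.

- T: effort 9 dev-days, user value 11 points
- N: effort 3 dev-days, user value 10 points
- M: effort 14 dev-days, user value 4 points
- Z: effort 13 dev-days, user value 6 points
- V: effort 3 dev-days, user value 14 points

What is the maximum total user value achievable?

41

Allowing fractional choices, the relaxed optimum would be about 41.9, but features are indivisible.
T + N + Z + V: effort 9 + 3 + 13 + 3 = 28 ≤ 31, user value 11 + 10 + 6 + 14 = 41.
T + N + M + V: effort 9 + 3 + 14 + 3 = 29 ≤ 31, user value 11 + 10 + 4 + 14 = 39.
Best is T, N, Z, and V with total user value 41.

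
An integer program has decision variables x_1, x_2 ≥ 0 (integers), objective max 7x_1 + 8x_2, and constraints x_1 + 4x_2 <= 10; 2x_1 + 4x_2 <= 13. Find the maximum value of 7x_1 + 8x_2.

42

The continuous relaxation peaks at (6.5, 0) with value 45.50; rounding to a feasible lattice point costs some objective.
(x_1,x_2)=(6,0): 1·6+4·0=6≤10, 2·6+4·0=12≤13, objective 42.
(x_1,x_2)=(5,0): 1·5+4·0=5≤10, 2·5+4·0=10≤13, objective 35.
The best lattice point is (6,0), giving 42.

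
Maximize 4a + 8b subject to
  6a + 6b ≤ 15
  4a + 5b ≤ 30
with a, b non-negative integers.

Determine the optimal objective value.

The continuous relaxation peaks at (0, 2.5) with value 20.00; rounding to a feasible lattice point costs some objective.
(a,b)=(0,2): 6·0+6·2=12≤15, 4·0+5·2=10≤30, objective 16.
(a,b)=(1,1): 6·1+6·1=12≤15, 4·1+5·1=9≤30, objective 12.
(a,b)=(0,1): 6·0+6·1=6≤15, 4·0+5·1=5≤30, objective 8.
Maximum is 16 at (a,b)=(0,2).

16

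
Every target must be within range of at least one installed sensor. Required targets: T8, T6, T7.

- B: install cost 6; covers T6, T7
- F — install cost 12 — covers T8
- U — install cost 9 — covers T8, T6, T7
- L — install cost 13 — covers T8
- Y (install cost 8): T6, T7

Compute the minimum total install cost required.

9

The greedy cost-per-new-target heuristic would pick B and U for 15, but a cheaper cover exists.
U alone covers T8, T6, T7 — every target.
Total install cost: 9.
No cover costs less than 9.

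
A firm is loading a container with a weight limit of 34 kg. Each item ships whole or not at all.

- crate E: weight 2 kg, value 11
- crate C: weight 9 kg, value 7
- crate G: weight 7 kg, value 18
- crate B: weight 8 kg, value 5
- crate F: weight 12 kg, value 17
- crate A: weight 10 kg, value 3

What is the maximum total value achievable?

53

This is a 0-1 knapsack instance.
Take crate E, crate C, crate G, and crate F: weight 2 + 9 + 7 + 12 = 30 ≤ 34, value 11 + 7 + 18 + 17 = 53.
No other feasible combination does better.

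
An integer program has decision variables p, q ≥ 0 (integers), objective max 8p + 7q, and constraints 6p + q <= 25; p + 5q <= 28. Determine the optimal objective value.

59

Relaxing integrality, the LP optimum is 61.28 at (p,q) = (3.34, 4.93), which is not an integer point.
(p,q)=(3,5) is feasible, giving 59.
(p,q)=(3,4) is feasible, giving 52.
The best lattice point is (3,5), giving 59.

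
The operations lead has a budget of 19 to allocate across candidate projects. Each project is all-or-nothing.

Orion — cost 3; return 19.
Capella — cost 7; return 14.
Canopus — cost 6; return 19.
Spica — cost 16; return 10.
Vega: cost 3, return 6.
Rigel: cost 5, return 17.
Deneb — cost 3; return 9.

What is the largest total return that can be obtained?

64

Allowing fractional choices, the relaxed optimum would be about 68.0, but projects are indivisible.
Orion + Capella + Canopus + Deneb: cost 3 + 7 + 6 + 3 = 19 ≤ 19, return 19 + 14 + 19 + 9 = 61.
Orion + Canopus + Vega + Rigel: cost 3 + 6 + 3 + 5 = 17 ≤ 19, return 19 + 19 + 6 + 17 = 61.
Orion + Canopus + Rigel + Deneb: cost 3 + 6 + 5 + 3 = 17 ≤ 19, return 19 + 19 + 17 + 9 = 64.
Best is Orion, Canopus, Rigel, and Deneb with total return 64.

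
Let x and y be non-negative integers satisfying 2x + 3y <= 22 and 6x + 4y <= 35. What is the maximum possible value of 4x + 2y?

(x,y)=(5,1): 2·5+3·1=13≤22, 6·5+4·1=34≤35, objective 22.
(x,y)=(4,2): 2·4+3·2=14≤22, 6·4+4·2=32≤35, objective 20.
(x,y)=(5,0): 2·5+3·0=10≤22, 6·5+4·0=30≤35, objective 20.
Maximum is 22 at (x,y)=(5,1).

22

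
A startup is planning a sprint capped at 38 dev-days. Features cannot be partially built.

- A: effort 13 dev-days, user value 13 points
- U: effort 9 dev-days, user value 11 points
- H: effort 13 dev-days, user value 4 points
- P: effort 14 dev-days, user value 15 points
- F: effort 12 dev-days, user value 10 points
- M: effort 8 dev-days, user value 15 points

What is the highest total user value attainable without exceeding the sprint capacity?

43

This is an integer program with binary decision variables.
Allowing fractional choices, the relaxed optimum would be about 48.0, but features are indivisible.
A + P + M: effort 13 + 14 + 8 = 35 ≤ 38, user value 13 + 15 + 15 = 43.
U + P + M: effort 9 + 14 + 8 = 31 ≤ 38, user value 11 + 15 + 15 = 41.
P + F + M: effort 14 + 12 + 8 = 34 ≤ 38, user value 15 + 10 + 15 = 40.
Best is A, P, and M with total user value 43.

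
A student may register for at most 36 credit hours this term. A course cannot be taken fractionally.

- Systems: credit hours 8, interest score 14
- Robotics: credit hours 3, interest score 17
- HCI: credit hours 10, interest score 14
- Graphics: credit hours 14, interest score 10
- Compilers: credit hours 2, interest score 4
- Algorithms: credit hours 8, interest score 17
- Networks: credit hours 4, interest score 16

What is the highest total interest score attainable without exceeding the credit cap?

82

Take Systems, Robotics, HCI, Compilers, Algorithms, and Networks: credit hours 8 + 3 + 10 + 2 + 8 + 4 = 35 ≤ 36, interest score 14 + 17 + 14 + 4 + 17 + 16 = 82.
No other feasible combination does better.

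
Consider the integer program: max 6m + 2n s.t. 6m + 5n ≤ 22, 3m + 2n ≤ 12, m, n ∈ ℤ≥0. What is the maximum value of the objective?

18

Relaxing integrality, the LP optimum is 22.00 at (m,n) = (3.67, 0), which is not an integer point.
(m,n)=(3,0): 6·3+5·0=18≤22, 3·3+2·0=9≤12, objective 18.
(m,n)=(2,1): 6·2+5·1=17≤22, 3·2+2·1=8≤12, objective 14.
(m,n)=(2,0): 6·2+5·0=12≤22, 3·2+2·0=6≤12, objective 12.
Maximum is 18 at (m,n)=(3,0).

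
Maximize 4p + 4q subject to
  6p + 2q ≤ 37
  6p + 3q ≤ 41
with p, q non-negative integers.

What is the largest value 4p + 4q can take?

52

The continuous relaxation peaks at (0, 13.7) with value 54.67; rounding to a feasible lattice point costs some objective.
(p,q)=(0,13): 6·0+2·13=26≤37, 6·0+3·13=39≤41, objective 52.
(p,q)=(0,12): 6·0+2·12=24≤37, 6·0+3·12=36≤41, objective 48.
The best lattice point is (0,13), giving 52.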